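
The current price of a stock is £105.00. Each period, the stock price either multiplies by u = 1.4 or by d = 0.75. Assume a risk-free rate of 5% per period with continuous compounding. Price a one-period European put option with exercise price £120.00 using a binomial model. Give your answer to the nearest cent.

Risk-neutral probability p = (e^0.05 − 0.75)/(1.4 − 0.75) = 0.3013/0.6500 = 0.4635
Terminal stock prices: S_u = 147, S_d = 78.75
Terminal payoffs (K − S): max(-27, 0) = 0, max(41.25, 0) = 41.25
Node 0 (S = 105): V_0 = e^(−0.05)·[0.4635·0.0000 + 0.5365·41.2500] = 21.0515

£21.05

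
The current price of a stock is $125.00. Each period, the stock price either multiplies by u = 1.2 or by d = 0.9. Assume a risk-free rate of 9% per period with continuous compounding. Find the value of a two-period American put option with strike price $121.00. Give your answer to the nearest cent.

$2.74

Risk-neutral probability p = (e^0.09 − 0.9)/(1.2 − 0.9) = 0.1942/0.3000 = 0.6472
Terminal stock prices: S_uu = 180, S_ud = 135, S_dd = 101.2
Terminal payoffs (K − S): max(-59, 0) = 0, max(-14, 0) = 0, max(19.75, 0) = 19.75
Node u (S = 150): continuation = e^(−0.09)·[0.6472·0.0000 + 0.3528·0.0000] = 0.0000; exercise value = 0.0000 ≤ continuation, so V_u = 0.0000
Node d (S = 112.5): continuation = e^(−0.09)·[0.6472·0.0000 + 0.3528·19.7500] = 6.3672; exercise value = 8.5000 > continuation, so V_d = 8.5000 (exercise)
Node 0 (S = 125): continuation = e^(−0.09)·[0.6472·0.0000 + 0.3528·8.5000] = 2.7403; exercise value = 0.0000 ≤ continuation, so V_0 = 2.7403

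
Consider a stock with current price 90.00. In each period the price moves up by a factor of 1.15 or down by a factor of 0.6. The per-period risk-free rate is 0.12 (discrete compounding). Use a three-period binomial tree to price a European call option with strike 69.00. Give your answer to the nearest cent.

Risk-neutral probability p = (1 + 0.12 − 0.6)/(1.15 − 0.6) = 0.5200/0.5500 = 0.9455
Terminal stock prices: S_uuu = 136.9, S_uud = 71.41, S_udd = 37.26, S_ddd = 19.44
Terminal payoffs (S − K): max(67.88, 0) = 67.88, max(2.415, 0) = 2.415, max(-31.74, 0) = 0, max(-49.56, 0) = 0
Node uu (S = 119): V_uu = 1/1.12·[0.9455·67.8787 + 0.0545·2.4150] = 57.4179
Node ud (S = 62.1): V_ud = 1/1.12·[0.9455·2.4150 + 0.0545·0.0000] = 2.0386
Node dd (S = 32.4): V_dd = 1/1.12·[0.9455·0.0000 + 0.0545·0.0000] = 0.0000
Node u (S = 103.5): V_u = 1/1.12·[0.9455·57.4179 + 0.0545·2.0386] = 48.5689
Node d (S = 54): V_d = 1/1.12·[0.9455·2.0386 + 0.0545·0.0000] = 1.7209
Node 0 (S = 90): V_0 = 1/1.12·[0.9455·48.5689 + 0.0545·1.7209] = 41.0835

41.08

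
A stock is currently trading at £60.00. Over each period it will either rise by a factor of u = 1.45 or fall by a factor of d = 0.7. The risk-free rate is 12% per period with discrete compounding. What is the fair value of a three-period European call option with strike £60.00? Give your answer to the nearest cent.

Risk-neutral probability p = (1 + 0.12 − 0.7)/(1.45 − 0.7) = 0.4200/0.7500 = 0.5600
Terminal stock prices: S_uuu = 182.9, S_uud = 88.3, S_udd = 42.63, S_ddd = 20.58
Terminal payoffs (S − K): max(122.9, 0) = 122.9, max(28.3, 0) = 28.3, max(-17.37, 0) = 0, max(-39.42, 0) = 0
Node uu (S = 126.2): V_uu = 1/1.12·[0.5600·122.9175 + 0.4400·28.3050] = 72.5786
Node ud (S = 60.9): V_ud = 1/1.12·[0.5600·28.3050 + 0.4400·0.0000] = 14.1525
Node dd (S = 29.4): V_dd = 1/1.12·[0.5600·0.0000 + 0.4400·0.0000] = 0.0000
Node u (S = 87): V_u = 1/1.12·[0.5600·72.5786 + 0.4400·14.1525] = 41.8492
Node d (S = 42): V_d = 1/1.12·[0.5600·14.1525 + 0.4400·0.0000] = 7.0763
Node 0 (S = 60): V_0 = 1/1.12·[0.5600·41.8492 + 0.4400·7.0763] = 23.7046

£23.70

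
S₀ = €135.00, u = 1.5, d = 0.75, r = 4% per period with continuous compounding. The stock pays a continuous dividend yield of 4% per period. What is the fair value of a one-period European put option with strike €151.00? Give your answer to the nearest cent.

€31.87

Per-period risk-free factor R = e^0.04 = 1.0408; dividend-adjusted growth = e^(0.04−0.04) = 1.0000.
Risk-neutral probability p = (1.0000 − 0.75)/(1.5 − 0.75) = 0.2500/0.7500 = 0.3333
Terminal stock prices: S_u = 202.5, S_d = 101.2
Terminal payoffs (K − S): max(-51.5, 0) = 0, max(49.75, 0) = 49.75
Node 0 (S = 135): V_0 = e^(−0.04)·[0.3333·0.0000 + 0.6667·49.7500] = 31.8662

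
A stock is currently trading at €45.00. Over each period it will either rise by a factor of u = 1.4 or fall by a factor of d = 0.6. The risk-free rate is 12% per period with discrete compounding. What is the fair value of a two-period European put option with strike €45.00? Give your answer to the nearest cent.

Risk-neutral probability p = (1 + 0.12 − 0.6)/(1.4 − 0.6) = 0.5200/0.8000 = 0.6500
Terminal stock prices: S_uu = 88.2, S_ud = 37.8, S_dd = 16.2
Terminal payoffs (K − S): max(-43.2, 0) = 0, max(7.2, 0) = 7.2, max(28.8, 0) = 28.8
Node u (S = 63): V_u = 1/1.12·[0.6500·0.0000 + 0.3500·7.2000] = 2.2500
Node d (S = 27): V_d = 1/1.12·[0.6500·7.2000 + 0.3500·28.8000] = 13.1786
Node 0 (S = 45): V_0 = 1/1.12·[0.6500·2.2500 + 0.3500·13.1786] = 5.4241

€5.42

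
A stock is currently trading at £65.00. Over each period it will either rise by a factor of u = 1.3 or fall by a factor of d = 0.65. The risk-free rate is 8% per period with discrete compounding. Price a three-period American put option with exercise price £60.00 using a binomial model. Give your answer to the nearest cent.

£7.02

Risk-neutral probability p = (1 + 0.08 − 0.65)/(1.3 − 0.65) = 0.4300/0.6500 = 0.6615
Terminal stock prices: S_uuu = 142.8, S_uud = 71.4, S_udd = 35.7, S_ddd = 17.85
Terminal payoffs (K − S): max(-82.81, 0) = 0, max(-11.4, 0) = 0, max(24.3, 0) = 24.3, max(42.15, 0) = 42.15
Node uu (S = 109.9): continuation = 1/1.08·[0.6615·0.0000 + 0.3385·0.0000] = 0.0000; exercise value = 0.0000 ≤ continuation, so V_uu = 0.0000
Node ud (S = 54.93): continuation = 1/1.08·[0.6615·0.0000 + 0.3385·24.2987] = 7.6150; exercise value = 5.0750 ≤ continuation, so V_ud = 7.6150
Node dd (S = 27.46): continuation = 1/1.08·[0.6615·24.2987 + 0.3385·42.1494] = 28.0931; exercise value = 32.5375 > continuation, so V_dd = 32.5375 (exercise)
Node u (S = 84.5): continuation = 1/1.08·[0.6615·0.0000 + 0.3385·7.6150] = 2.3865; exercise value = 0.0000 ≤ continuation, so V_u = 2.3865
Node d (S = 42.25): continuation = 1/1.08·[0.6615·7.6150 + 0.3385·32.5375] = 14.8614; exercise value = 17.7500 > continuation, so V_d = 17.7500 (exercise)
Node 0 (S = 65): continuation = 1/1.08·[0.6615·2.3865 + 0.3385·17.7500] = 7.0245; exercise value = 0.0000 ≤ continuation, so V_0 = 7.0245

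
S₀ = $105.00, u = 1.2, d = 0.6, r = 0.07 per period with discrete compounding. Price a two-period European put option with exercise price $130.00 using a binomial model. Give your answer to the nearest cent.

$19.91

Risk-neutral probability p = (1 + 0.07 − 0.6)/(1.2 − 0.6) = 0.4700/0.6000 = 0.7833
Terminal stock prices: S_uu = 151.2, S_ud = 75.6, S_dd = 37.8
Terminal payoffs (K − S): max(-21.2, 0) = 0, max(54.4, 0) = 54.4, max(92.2, 0) = 92.2
Node u (S = 126): V_u = 1/1.07·[0.7833·0.0000 + 0.2167·54.4000] = 11.0156
Node d (S = 63): V_d = 1/1.07·[0.7833·54.4000 + 0.2167·92.2000] = 58.4953
Node 0 (S = 105): V_0 = 1/1.07·[0.7833·11.0156 + 0.2167·58.4953] = 19.9092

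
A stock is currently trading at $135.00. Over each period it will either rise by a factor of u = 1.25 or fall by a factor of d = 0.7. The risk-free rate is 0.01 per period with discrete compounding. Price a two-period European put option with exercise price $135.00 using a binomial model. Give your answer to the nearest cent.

$20.99

Risk-neutral probability p = (1 + 0.01 − 0.7)/(1.25 − 0.7) = 0.3100/0.5500 = 0.5636
Terminal stock prices: S_uu = 210.9, S_ud = 118.1, S_dd = 66.15
Terminal payoffs (K − S): max(-75.94, 0) = 0, max(16.88, 0) = 16.88, max(68.85, 0) = 68.85
Node u (S = 168.8): V_u = 1/1.01·[0.5636·0.0000 + 0.4364·16.8750] = 7.2907
Node d (S = 94.5): V_d = 1/1.01·[0.5636·16.8750 + 0.4364·68.8500] = 39.1634
Node 0 (S = 135): V_0 = 1/1.01·[0.5636·7.2907 + 0.4364·39.1634] = 20.9889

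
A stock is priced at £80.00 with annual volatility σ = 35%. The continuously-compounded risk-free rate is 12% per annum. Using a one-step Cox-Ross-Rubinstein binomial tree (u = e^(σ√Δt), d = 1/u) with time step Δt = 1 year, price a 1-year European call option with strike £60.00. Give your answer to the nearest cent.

£28.10

CRR parameters: u = e^(σ√Δt) = e^(0.35·√1) = 1.4191, d = 1/u = 0.7047
Per-period rate: rΔt = 0.12·1 = 0.12, so R = e^0.12 = 1.1275
Risk-neutral probability p = (e^0.12 − 0.7047)/(1.4191 − 0.7047) = 0.4228/0.7144 = 0.5919
Terminal stock prices: S_u = 113.5, S_d = 56.38
Terminal payoffs (S − K): max(53.53, 0) = 53.53, max(-3.625, 0) = 0
Node 0 (S = 80): V_0 = e^(−0.12)·[0.5919·53.5254 + 0.4081·0.0000] = 28.0970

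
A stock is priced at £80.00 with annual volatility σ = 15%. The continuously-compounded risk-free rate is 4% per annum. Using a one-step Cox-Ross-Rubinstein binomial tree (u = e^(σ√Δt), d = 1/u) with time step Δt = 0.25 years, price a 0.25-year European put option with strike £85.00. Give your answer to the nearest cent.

CRR parameters: u = e^(σ√Δt) = e^(0.15·√0.25) = 1.0779, d = 1/u = 0.9277
Per-period rate: rΔt = 0.04·0.25 = 0.01, so R = e^0.01 = 1.0101
Risk-neutral probability p = (e^0.01 − 0.9277)/(1.0779 − 0.9277) = 0.0823/0.1501 = 0.5482
Terminal stock prices: S_u = 86.23, S_d = 74.22
Terminal payoffs (K − S): max(-1.231, 0) = 0, max(10.78, 0) = 10.78
Node 0 (S = 80): V_0 = e^(−0.01)·[0.5482·0.0000 + 0.4518·10.7805] = 4.8222

£4.82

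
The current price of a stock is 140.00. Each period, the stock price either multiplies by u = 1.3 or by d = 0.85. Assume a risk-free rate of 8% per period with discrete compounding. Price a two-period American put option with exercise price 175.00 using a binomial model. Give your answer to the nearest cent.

Risk-neutral probability p = (1 + 0.08 − 0.85)/(1.3 − 0.85) = 0.2300/0.4500 = 0.5111
Terminal stock prices: S_uu = 236.6, S_ud = 154.7, S_dd = 101.1
Terminal payoffs (K − S): max(-61.6, 0) = 0, max(20.3, 0) = 20.3, max(73.85, 0) = 73.85
Node u (S = 182): continuation = 1/1.08·[0.5111·0.0000 + 0.4889·20.3000] = 9.1893; exercise value = 0.0000 ≤ continuation, so V_u = 9.1893
Node d (S = 119): continuation = 1/1.08·[0.5111·20.3000 + 0.4889·73.8500] = 43.0370; exercise value = 56.0000 > continuation, so V_d = 56.0000 (exercise)
Node 0 (S = 140): continuation = 1/1.08·[0.5111·9.1893 + 0.4889·56.0000] = 29.6986; exercise value = 35.0000 > continuation, so V_0 = 35.0000 (exercise)

35.00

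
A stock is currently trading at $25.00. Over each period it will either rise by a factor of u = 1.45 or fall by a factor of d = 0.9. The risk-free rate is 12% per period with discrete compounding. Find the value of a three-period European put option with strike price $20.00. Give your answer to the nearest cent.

$0.27

Risk-neutral probability p = (1 + 0.12 − 0.9)/(1.45 − 0.9) = 0.2200/0.5500 = 0.4000
Terminal stock prices: S_uuu = 76.22, S_uud = 47.31, S_udd = 29.36, S_ddd = 18.23
Terminal payoffs (K − S): max(-56.22, 0) = 0, max(-27.31, 0) = 0, max(-9.363, 0) = 0, max(1.775, 0) = 1.775
Node uu (S = 52.56): V_uu = 1/1.12·[0.4000·0.0000 + 0.6000·0.0000] = 0.0000
Node ud (S = 32.62): V_ud = 1/1.12·[0.4000·0.0000 + 0.6000·0.0000] = 0.0000
Node dd (S = 20.25): V_dd = 1/1.12·[0.4000·0.0000 + 0.6000·1.7750] = 0.9509
Node u (S = 36.25): V_u = 1/1.12·[0.4000·0.0000 + 0.6000·0.0000] = 0.0000
Node d (S = 22.5): V_d = 1/1.12·[0.4000·0.0000 + 0.6000·0.9509] = 0.5094
Node 0 (S = 25): V_0 = 1/1.12·[0.4000·0.0000 + 0.6000·0.5094] = 0.2729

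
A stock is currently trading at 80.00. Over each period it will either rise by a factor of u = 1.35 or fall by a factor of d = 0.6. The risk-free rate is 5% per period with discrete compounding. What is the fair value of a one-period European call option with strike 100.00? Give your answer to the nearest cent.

4.57

Risk-neutral probability p = (1 + 0.05 − 0.6)/(1.35 − 0.6) = 0.4500/0.7500 = 0.6000
Terminal stock prices: S_u = 108, S_d = 48
Terminal payoffs (S − K): max(8, 0) = 8, max(-52, 0) = 0
Node 0 (S = 80): V_0 = 1/1.05·[0.6000·8.0000 + 0.4000·0.0000] = 4.5714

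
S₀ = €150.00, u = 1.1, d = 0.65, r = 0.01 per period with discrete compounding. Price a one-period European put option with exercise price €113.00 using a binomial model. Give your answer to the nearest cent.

Risk-neutral probability p = (1 + 0.01 − 0.65)/(1.1 − 0.65) = 0.3600/0.4500 = 0.8000
Terminal stock prices: S_u = 165, S_d = 97.5
Terminal payoffs (K − S): max(-52, 0) = 0, max(15.5, 0) = 15.5
Node 0 (S = 150): V_0 = 1/1.01·[0.8000·0.0000 + 0.2000·15.5000] = 3.0693

€3.07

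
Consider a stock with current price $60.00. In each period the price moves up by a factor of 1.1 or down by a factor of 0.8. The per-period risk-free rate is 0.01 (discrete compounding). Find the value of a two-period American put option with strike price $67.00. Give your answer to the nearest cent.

Risk-neutral probability p = (1 + 0.01 − 0.8)/(1.1 − 0.8) = 0.2100/0.3000 = 0.7000
Terminal stock prices: S_uu = 72.6, S_ud = 52.8, S_dd = 38.4
Terminal payoffs (K − S): max(-5.6, 0) = 0, max(14.2, 0) = 14.2, max(28.6, 0) = 28.6
Node u (S = 66): continuation = 1/1.01·[0.7000·0.0000 + 0.3000·14.2000] = 4.2178; exercise value = 1.0000 ≤ continuation, so V_u = 4.2178
Node d (S = 48): continuation = 1/1.01·[0.7000·14.2000 + 0.3000·28.6000] = 18.3366; exercise value = 19.0000 > continuation, so V_d = 19.0000 (exercise)
Node 0 (S = 60): continuation = 1/1.01·[0.7000·4.2178 + 0.3000·19.0000] = 8.5668; exercise value = 7.0000 ≤ continuation, so V_0 = 8.5668

$8.57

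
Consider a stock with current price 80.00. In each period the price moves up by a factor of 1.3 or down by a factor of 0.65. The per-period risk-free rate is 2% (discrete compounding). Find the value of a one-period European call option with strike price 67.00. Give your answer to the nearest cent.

20.65

Risk-neutral probability p = (1 + 0.02 − 0.65)/(1.3 − 0.65) = 0.3700/0.6500 = 0.5692
Terminal stock prices: S_u = 104, S_d = 52
Terminal payoffs (S − K): max(37, 0) = 37, max(-15, 0) = 0
Node 0 (S = 80): V_0 = 1/1.02·[0.5692·37.0000 + 0.4308·0.0000] = 20.6486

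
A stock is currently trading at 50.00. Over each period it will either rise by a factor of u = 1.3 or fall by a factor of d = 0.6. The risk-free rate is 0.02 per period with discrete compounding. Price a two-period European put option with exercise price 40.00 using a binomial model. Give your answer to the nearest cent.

Risk-neutral probability p = (1 + 0.02 − 0.6)/(1.3 − 0.6) = 0.4200/0.7000 = 0.6000
Terminal stock prices: S_uu = 84.5, S_ud = 39, S_dd = 18
Terminal payoffs (K − S): max(-44.5, 0) = 0, max(1, 0) = 1, max(22, 0) = 22
Node u (S = 65): V_u = 1/1.02·[0.6000·0.0000 + 0.4000·1.0000] = 0.3922
Node d (S = 30): V_d = 1/1.02·[0.6000·1.0000 + 0.4000·22.0000] = 9.2157
Node 0 (S = 50): V_0 = 1/1.02·[0.6000·0.3922 + 0.4000·9.2157] = 3.8447

3.84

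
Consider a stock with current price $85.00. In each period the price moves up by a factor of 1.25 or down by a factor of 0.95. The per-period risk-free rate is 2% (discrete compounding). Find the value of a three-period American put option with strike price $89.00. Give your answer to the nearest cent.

$6.94

Risk-neutral probability p = (1 + 0.02 − 0.95)/(1.25 − 0.95) = 0.0700/0.3000 = 0.2333
Terminal stock prices: S_uuu = 166, S_uud = 126.2, S_udd = 95.89, S_ddd = 72.88
Terminal payoffs (K − S): max(-77.02, 0) = 0, max(-37.17, 0) = 0, max(-6.891, 0) = 0, max(16.12, 0) = 16.12
Node uu (S = 132.8): continuation = 1/1.02·[0.2333·0.0000 + 0.7667·0.0000] = 0.0000; exercise value = 0.0000 ≤ continuation, so V_uu = 0.0000
Node ud (S = 100.9): continuation = 1/1.02·[0.2333·0.0000 + 0.7667·0.0000] = 0.0000; exercise value = 0.0000 ≤ continuation, so V_ud = 0.0000
Node dd (S = 76.71): continuation = 1/1.02·[0.2333·0.0000 + 0.7667·16.1231] = 12.1187; exercise value = 12.2875 > continuation, so V_dd = 12.2875 (exercise)
Node u (S = 106.2): continuation = 1/1.02·[0.2333·0.0000 + 0.7667·0.0000] = 0.0000; exercise value = 0.0000 ≤ continuation, so V_u = 0.0000
Node d (S = 80.75): continuation = 1/1.02·[0.2333·0.0000 + 0.7667·12.2875] = 9.2357; exercise value = 8.2500 ≤ continuation, so V_d = 9.2357
Node 0 (S = 85): continuation = 1/1.02·[0.2333·0.0000 + 0.7667·9.2357] = 6.9419; exercise value = 4.0000 ≤ continuation, so V_0 = 6.9419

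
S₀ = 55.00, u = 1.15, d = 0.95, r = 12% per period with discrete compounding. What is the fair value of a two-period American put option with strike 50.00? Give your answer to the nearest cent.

0.01

Risk-neutral probability p = (1 + 0.12 − 0.95)/(1.15 − 0.95) = 0.1700/0.2000 = 0.8500
Terminal stock prices: S_uu = 72.74, S_ud = 60.09, S_dd = 49.64
Terminal payoffs (K − S): max(-22.74, 0) = 0, max(-10.09, 0) = 0, max(0.3625, 0) = 0.3625
Node u (S = 63.25): continuation = 1/1.12·[0.8500·0.0000 + 0.1500·0.0000] = 0.0000; exercise value = 0.0000 ≤ continuation, so V_u = 0.0000
Node d (S = 52.25): continuation = 1/1.12·[0.8500·0.0000 + 0.1500·0.3625] = 0.0485; exercise value = 0.0000 ≤ continuation, so V_d = 0.0485
Node 0 (S = 55): continuation = 1/1.12·[0.8500·0.0000 + 0.1500·0.0485] = 0.0065; exercise value = 0.0000 ≤ continuation, so V_0 = 0.0065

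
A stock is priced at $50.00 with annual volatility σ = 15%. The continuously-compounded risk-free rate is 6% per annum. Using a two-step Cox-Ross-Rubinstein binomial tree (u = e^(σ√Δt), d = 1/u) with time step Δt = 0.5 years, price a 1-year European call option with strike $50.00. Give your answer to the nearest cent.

$4.23

CRR parameters: u = e^(σ√Δt) = e^(0.15·√0.5) = 1.1119, d = 1/u = 0.8994
Per-period rate: rΔt = 0.06·0.5 = 0.03, so R = e^0.03 = 1.0305
Risk-neutral probability p = (e^0.03 − 0.8994)/(1.1119 − 0.8994) = 0.1311/0.2125 = 0.6168
Terminal stock prices: S_uu = 61.82, S_ud = 50, S_dd = 40.44
Terminal payoffs (S − K): max(11.82, 0) = 11.82, max(0, 0) = 0, max(-9.557, 0) = 0
Node u (S = 55.59): V_u = e^(−0.03)·[0.6168·11.8156 + 0.3832·0.0000] = 7.0725
Node d (S = 44.97): V_d = e^(−0.03)·[0.6168·0.0000 + 0.3832·0.0000] = 0.0000
Node 0 (S = 50): V_0 = e^(−0.03)·[0.6168·7.0725 + 0.3832·0.0000] = 4.2334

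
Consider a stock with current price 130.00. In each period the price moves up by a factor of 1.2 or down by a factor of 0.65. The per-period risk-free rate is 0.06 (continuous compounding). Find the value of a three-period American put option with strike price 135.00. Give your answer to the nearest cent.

19.12

Risk-neutral probability p = (e^0.06 − 0.65)/(1.2 − 0.65) = 0.4118/0.5500 = 0.7488
Terminal stock prices: S_uuu = 224.6, S_uud = 121.7, S_udd = 65.91, S_ddd = 35.7
Terminal payoffs (K − S): max(-89.64, 0) = 0, max(13.32, 0) = 13.32, max(69.09, 0) = 69.09, max(99.3, 0) = 99.3
Node uu (S = 187.2): continuation = e^(−0.06)·[0.7488·0.0000 + 0.2512·13.3200] = 3.1512; exercise value = 0.0000 ≤ continuation, so V_uu = 3.1512
Node ud (S = 101.4): continuation = e^(−0.06)·[0.7488·13.3200 + 0.2512·69.0900] = 25.7382; exercise value = 33.6000 > continuation, so V_ud = 33.6000 (exercise)
Node dd (S = 54.93): continuation = e^(−0.06)·[0.7488·69.0900 + 0.2512·99.2987] = 72.2132; exercise value = 80.0750 > continuation, so V_dd = 80.0750 (exercise)
Node u (S = 156): continuation = e^(−0.06)·[0.7488·3.1512 + 0.2512·33.6000] = 10.1712; exercise value = 0.0000 ≤ continuation, so V_u = 10.1712
Node d (S = 84.5): continuation = e^(−0.06)·[0.7488·33.6000 + 0.2512·80.0750] = 42.6382; exercise value = 50.5000 > continuation, so V_d = 50.5000 (exercise)
Node 0 (S = 130): continuation = e^(−0.06)·[0.7488·10.1712 + 0.2512·50.5000] = 19.1197; exercise value = 5.0000 ≤ continuation, so V_0 = 19.1197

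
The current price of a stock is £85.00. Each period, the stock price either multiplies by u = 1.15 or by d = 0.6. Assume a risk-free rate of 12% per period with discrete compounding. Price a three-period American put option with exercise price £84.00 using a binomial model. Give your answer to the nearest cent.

Risk-neutral probability p = (1 + 0.12 − 0.6)/(1.15 − 0.6) = 0.5200/0.5500 = 0.9455
Terminal stock prices: S_uuu = 129.3, S_uud = 67.45, S_udd = 35.19, S_ddd = 18.36
Terminal payoffs (K − S): max(-45.27, 0) = 0, max(16.55, 0) = 16.55, max(48.81, 0) = 48.81, max(65.64, 0) = 65.64
Node uu (S = 112.4): continuation = 1/1.12·[0.9455·0.0000 + 0.0545·16.5525] = 0.8061; exercise value = 0.0000 ≤ continuation, so V_uu = 0.8061
Node ud (S = 58.65): continuation = 1/1.12·[0.9455·16.5525 + 0.0545·48.8100] = 16.3500; exercise value = 25.3500 > continuation, so V_ud = 25.3500 (exercise)
Node dd (S = 30.6): continuation = 1/1.12·[0.9455·48.8100 + 0.0545·65.6400] = 44.4000; exercise value = 53.4000 > continuation, so V_dd = 53.4000 (exercise)
Node u (S = 97.75): continuation = 1/1.12·[0.9455·0.8061 + 0.0545·25.3500] = 1.9151; exercise value = 0.0000 ≤ continuation, so V_u = 1.9151
Node d (S = 51): continuation = 1/1.12·[0.9455·25.3500 + 0.0545·53.4000] = 24.0000; exercise value = 33.0000 > continuation, so V_d = 33.0000 (exercise)
Node 0 (S = 85): continuation = 1/1.12·[0.9455·1.9151 + 0.0545·33.0000] = 3.2238; exercise value = 0.0000 ≤ continuation, so V_0 = 3.2238

£3.22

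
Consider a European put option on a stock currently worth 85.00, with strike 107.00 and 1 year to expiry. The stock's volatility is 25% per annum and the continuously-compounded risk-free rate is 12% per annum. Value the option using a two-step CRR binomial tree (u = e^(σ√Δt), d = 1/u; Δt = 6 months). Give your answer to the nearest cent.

CRR parameters: u = e^(σ√Δt) = e^(0.25·√0.5) = 1.1934, d = 1/u = 0.8380
Per-period rate: rΔt = 0.12·0.5 = 0.06, so R = e^0.06 = 1.0618
Risk-neutral probability p = (e^0.06 − 0.8380)/(1.1934 − 0.8380) = 0.2239/0.3554 = 0.6299
Terminal stock prices: S_uu = 121.1, S_ud = 85, S_dd = 59.69
Terminal payoffs (K − S): max(-14.05, 0) = 0, max(22, 0) = 22, max(47.31, 0) = 47.31
Node u (S = 101.4): V_u = e^(−0.06)·[0.6299·0.0000 + 0.3701·22.0000] = 7.6678
Node d (S = 71.23): V_d = e^(−0.06)·[0.6299·22.0000 + 0.3701·47.3140] = 29.5416
Node 0 (S = 85): V_0 = e^(−0.06)·[0.6299·7.6678 + 0.3701·29.5416] = 14.8450

14.85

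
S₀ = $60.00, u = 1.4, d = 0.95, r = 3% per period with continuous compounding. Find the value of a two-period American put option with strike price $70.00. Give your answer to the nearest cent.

$10.36

Risk-neutral probability p = (e^0.03 − 0.95)/(1.4 − 0.95) = 0.0805/0.4500 = 0.1788
Terminal stock prices: S_uu = 117.6, S_ud = 79.8, S_dd = 54.15
Terminal payoffs (K − S): max(-47.6, 0) = 0, max(-9.8, 0) = 0, max(15.85, 0) = 15.85
Node u (S = 84): continuation = e^(−0.03)·[0.1788·0.0000 + 0.8212·0.0000] = 0.0000; exercise value = 0.0000 ≤ continuation, so V_u = 0.0000
Node d (S = 57): continuation = e^(−0.03)·[0.1788·0.0000 + 0.8212·15.8500] = 12.6315; exercise value = 13.0000 > continuation, so V_d = 13.0000 (exercise)
Node 0 (S = 60): continuation = e^(−0.03)·[0.1788·0.0000 + 0.8212·13.0000] = 10.3602; exercise value = 10.0000 ≤ continuation, so V_0 = 10.3602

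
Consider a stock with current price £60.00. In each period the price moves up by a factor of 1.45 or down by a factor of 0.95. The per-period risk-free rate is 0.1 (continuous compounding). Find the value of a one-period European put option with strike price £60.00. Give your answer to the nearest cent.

Risk-neutral probability p = (e^0.1 − 0.95)/(1.45 − 0.95) = 0.1552/0.5000 = 0.3103
Terminal stock prices: S_u = 87, S_d = 57
Terminal payoffs (K − S): max(-27, 0) = 0, max(3, 0) = 3
Node 0 (S = 60): V_0 = e^(−0.1)·[0.3103·0.0000 + 0.6897·3.0000] = 1.8721

£1.87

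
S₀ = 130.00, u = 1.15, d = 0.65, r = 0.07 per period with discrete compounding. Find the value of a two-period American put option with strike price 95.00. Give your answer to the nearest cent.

1.57

Risk-neutral probability p = (1 + 0.07 − 0.65)/(1.15 − 0.65) = 0.4200/0.5000 = 0.8400
Terminal stock prices: S_uu = 171.9, S_ud = 97.17, S_dd = 54.93
Terminal payoffs (K − S): max(-76.92, 0) = 0, max(-2.175, 0) = 0, max(40.07, 0) = 40.07
Node u (S = 149.5): continuation = 1/1.07·[0.8400·0.0000 + 0.1600·0.0000] = 0.0000; exercise value = 0.0000 ≤ continuation, so V_u = 0.0000
Node d (S = 84.5): continuation = 1/1.07·[0.8400·0.0000 + 0.1600·40.0750] = 5.9925; exercise value = 10.5000 > continuation, so V_d = 10.5000 (exercise)
Node 0 (S = 130): continuation = 1/1.07·[0.8400·0.0000 + 0.1600·10.5000] = 1.5701; exercise value = 0.0000 ≤ continuation, so V_0 = 1.5701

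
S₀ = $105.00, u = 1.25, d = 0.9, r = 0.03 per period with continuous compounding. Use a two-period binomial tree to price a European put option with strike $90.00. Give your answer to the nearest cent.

Risk-neutral probability p = (e^0.03 − 0.9)/(1.25 − 0.9) = 0.1305/0.3500 = 0.3727
Terminal stock prices: S_uu = 164.1, S_ud = 118.1, S_dd = 85.05
Terminal payoffs (K − S): max(-74.06, 0) = 0, max(-28.12, 0) = 0, max(4.95, 0) = 4.95
Node u (S = 131.2): V_u = e^(−0.03)·[0.3727·0.0000 + 0.6273·0.0000] = 0.0000
Node d (S = 94.5): V_d = e^(−0.03)·[0.3727·0.0000 + 0.6273·4.9500] = 3.0132
Node 0 (S = 105): V_0 = e^(−0.03)·[0.3727·0.0000 + 0.6273·3.0132] = 1.8343

$1.83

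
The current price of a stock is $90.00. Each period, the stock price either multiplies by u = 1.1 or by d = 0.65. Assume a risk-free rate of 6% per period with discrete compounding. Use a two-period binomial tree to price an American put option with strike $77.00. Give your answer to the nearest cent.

Risk-neutral probability p = (1 + 0.06 − 0.65)/(1.1 − 0.65) = 0.4100/0.4500 = 0.9111
Terminal stock prices: S_uu = 108.9, S_ud = 64.35, S_dd = 38.03
Terminal payoffs (K − S): max(-31.9, 0) = 0, max(12.65, 0) = 12.65, max(38.97, 0) = 38.97
Node u (S = 99): continuation = 1/1.06·[0.9111·0.0000 + 0.0889·12.6500] = 1.0608; exercise value = 0.0000 ≤ continuation, so V_u = 1.0608
Node d (S = 58.5): continuation = 1/1.06·[0.9111·12.6500 + 0.0889·38.9750] = 14.1415; exercise value = 18.5000 > continuation, so V_d = 18.5000 (exercise)
Node 0 (S = 90): continuation = 1/1.06·[0.9111·1.0608 + 0.0889·18.5000] = 2.4632; exercise value = 0.0000 ≤ continuation, so V_0 = 2.4632

$2.46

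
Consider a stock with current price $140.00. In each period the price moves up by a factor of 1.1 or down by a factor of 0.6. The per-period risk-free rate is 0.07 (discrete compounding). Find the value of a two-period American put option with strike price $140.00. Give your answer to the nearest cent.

$5.49

Risk-neutral probability p = (1 + 0.07 − 0.6)/(1.1 − 0.6) = 0.4700/0.5000 = 0.9400
Terminal stock prices: S_uu = 169.4, S_ud = 92.4, S_dd = 50.4
Terminal payoffs (K − S): max(-29.4, 0) = 0, max(47.6, 0) = 47.6, max(89.6, 0) = 89.6
Node u (S = 154): continuation = 1/1.07·[0.9400·0.0000 + 0.0600·47.6000] = 2.6692; exercise value = 0.0000 ≤ continuation, so V_u = 2.6692
Node d (S = 84): continuation = 1/1.07·[0.9400·47.6000 + 0.0600·89.6000] = 46.8411; exercise value = 56.0000 > continuation, so V_d = 56.0000 (exercise)
Node 0 (S = 140): continuation = 1/1.07·[0.9400·2.6692 + 0.0600·56.0000] = 5.4851; exercise value = 0.0000 ≤ continuation, so V_0 = 5.4851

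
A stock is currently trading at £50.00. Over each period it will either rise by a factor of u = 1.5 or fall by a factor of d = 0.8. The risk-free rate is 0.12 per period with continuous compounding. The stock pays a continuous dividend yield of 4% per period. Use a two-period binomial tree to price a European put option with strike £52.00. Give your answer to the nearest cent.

£5.58

Per-period risk-free factor R = e^0.12 = 1.1275; dividend-adjusted growth = e^(0.12−0.04) = 1.0833.
Risk-neutral probability p = (1.0833 − 0.8)/(1.5 − 0.8) = 0.2833/0.7000 = 0.4047
Terminal stock prices: S_uu = 112.5, S_ud = 60, S_dd = 32
Terminal payoffs (K − S): max(-60.5, 0) = 0, max(-8, 0) = 0, max(20, 0) = 20
Node u (S = 75): V_u = e^(−0.12)·[0.4047·0.0000 + 0.5953·0.0000] = 0.0000
Node d (S = 40): V_d = e^(−0.12)·[0.4047·0.0000 + 0.5953·20.0000] = 10.5597
Node 0 (S = 50): V_0 = e^(−0.12)·[0.4047·0.0000 + 0.5953·10.5597] = 5.5754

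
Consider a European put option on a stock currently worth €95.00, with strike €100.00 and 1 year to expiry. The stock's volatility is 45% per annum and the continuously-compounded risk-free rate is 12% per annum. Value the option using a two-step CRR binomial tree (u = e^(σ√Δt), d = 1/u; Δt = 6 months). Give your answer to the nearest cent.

CRR parameters: u = e^(σ√Δt) = e^(0.45·√0.5) = 1.3746, d = 1/u = 0.7275
Per-period rate: rΔt = 0.12·0.5 = 0.06, so R = e^0.06 = 1.0618
Risk-neutral probability p = (e^0.06 − 0.7275)/(1.3746 − 0.7275) = 0.3344/0.6472 = 0.5167
Terminal stock prices: S_uu = 179.5, S_ud = 95, S_dd = 50.27
Terminal payoffs (K − S): max(-79.52, 0) = 0, max(5, 0) = 5, max(49.73, 0) = 49.73
Node u (S = 130.6): V_u = e^(−0.06)·[0.5167·0.0000 + 0.4833·5.0000] = 2.2760
Node d (S = 69.11): V_d = e^(−0.06)·[0.5167·5.0000 + 0.4833·49.7264] = 25.0679
Node 0 (S = 95): V_0 = e^(−0.06)·[0.5167·2.2760 + 0.4833·25.0679] = 12.5181

€12.52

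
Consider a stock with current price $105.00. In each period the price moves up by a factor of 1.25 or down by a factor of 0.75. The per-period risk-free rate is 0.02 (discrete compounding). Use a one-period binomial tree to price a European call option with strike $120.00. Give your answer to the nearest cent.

Risk-neutral probability p = (1 + 0.02 − 0.75)/(1.25 − 0.75) = 0.2700/0.5000 = 0.5400
Terminal stock prices: S_u = 131.2, S_d = 78.75
Terminal payoffs (S − K): max(11.25, 0) = 11.25, max(-41.25, 0) = 0
Node 0 (S = 105): V_0 = 1/1.02·[0.5400·11.2500 + 0.4600·0.0000] = 5.9559

$5.96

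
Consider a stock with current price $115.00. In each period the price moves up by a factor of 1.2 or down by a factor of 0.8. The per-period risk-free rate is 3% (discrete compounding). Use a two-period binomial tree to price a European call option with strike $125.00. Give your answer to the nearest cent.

$12.65

Risk-neutral probability p = (1 + 0.03 − 0.8)/(1.2 − 0.8) = 0.2300/0.4000 = 0.5750
Terminal stock prices: S_uu = 165.6, S_ud = 110.4, S_dd = 73.6
Terminal payoffs (S − K): max(40.6, 0) = 40.6, max(-14.6, 0) = 0, max(-51.4, 0) = 0
Node u (S = 138): V_u = 1/1.03·[0.5750·40.6000 + 0.4250·0.0000] = 22.6650
Node d (S = 92): V_d = 1/1.03·[0.5750·0.0000 + 0.4250·0.0000] = 0.0000
Node 0 (S = 115): V_0 = 1/1.03·[0.5750·22.6650 + 0.4250·0.0000] = 12.6528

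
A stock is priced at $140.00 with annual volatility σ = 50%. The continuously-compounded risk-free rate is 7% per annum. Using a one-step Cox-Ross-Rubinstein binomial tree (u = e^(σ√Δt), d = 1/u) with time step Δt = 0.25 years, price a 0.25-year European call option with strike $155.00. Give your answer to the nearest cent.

CRR parameters: u = e^(σ√Δt) = e^(0.5·√0.25) = 1.2840, d = 1/u = 0.7788
Per-period rate: rΔt = 0.07·0.25 = 0.0175, so R = e^0.0175 = 1.0177
Risk-neutral probability p = (e^0.0175 − 0.7788)/(1.2840 − 0.7788) = 0.2389/0.5052 = 0.4728
Terminal stock prices: S_u = 179.8, S_d = 109
Terminal payoffs (S − K): max(24.76, 0) = 24.76, max(-45.97, 0) = 0
Node 0 (S = 140): V_0 = e^(−0.0175)·[0.4728·24.7636 + 0.5272·0.0000] = 11.5043

$11.50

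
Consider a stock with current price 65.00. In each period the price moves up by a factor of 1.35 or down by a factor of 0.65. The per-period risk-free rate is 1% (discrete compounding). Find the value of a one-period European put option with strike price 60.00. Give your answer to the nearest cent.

8.54

Risk-neutral probability p = (1 + 0.01 − 0.65)/(1.35 − 0.65) = 0.3600/0.7000 = 0.5143
Terminal stock prices: S_u = 87.75, S_d = 42.25
Terminal payoffs (K − S): max(-27.75, 0) = 0, max(17.75, 0) = 17.75
Node 0 (S = 65): V_0 = 1/1.01·[0.5143·0.0000 + 0.4857·17.7500] = 8.5361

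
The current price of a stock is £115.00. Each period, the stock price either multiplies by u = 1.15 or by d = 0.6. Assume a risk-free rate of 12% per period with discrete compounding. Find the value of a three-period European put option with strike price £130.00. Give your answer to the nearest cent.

Risk-neutral probability p = (1 + 0.12 − 0.6)/(1.15 − 0.6) = 0.5200/0.5500 = 0.9455
Terminal stock prices: S_uuu = 174.9, S_uud = 91.25, S_udd = 47.61, S_ddd = 24.84
Terminal payoffs (K − S): max(-44.9, 0) = 0, max(38.75, 0) = 38.75, max(82.39, 0) = 82.39, max(105.2, 0) = 105.2
Node uu (S = 152.1): V_uu = 1/1.12·[0.9455·0.0000 + 0.0545·38.7475] = 1.8871
Node ud (S = 79.35): V_ud = 1/1.12·[0.9455·38.7475 + 0.0545·82.3900] = 36.7214
Node dd (S = 41.4): V_dd = 1/1.12·[0.9455·82.3900 + 0.0545·105.1600] = 74.6714
Node u (S = 132.2): V_u = 1/1.12·[0.9455·1.8871 + 0.0545·36.7214] = 3.3813
Node d (S = 69): V_d = 1/1.12·[0.9455·36.7214 + 0.0545·74.6714] = 34.6352
Node 0 (S = 115): V_0 = 1/1.12·[0.9455·3.3813 + 0.0545·34.6352] = 4.5412

£4.54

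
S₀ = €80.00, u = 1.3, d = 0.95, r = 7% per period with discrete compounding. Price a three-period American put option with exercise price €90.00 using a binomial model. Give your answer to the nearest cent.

Risk-neutral probability p = (1 + 0.07 − 0.95)/(1.3 − 0.95) = 0.1200/0.3500 = 0.3429
Terminal stock prices: S_uuu = 175.8, S_uud = 128.4, S_udd = 93.86, S_ddd = 68.59
Terminal payoffs (K − S): max(-85.76, 0) = 0, max(-38.44, 0) = 0, max(-3.86, 0) = 0, max(21.41, 0) = 21.41
Node uu (S = 135.2): continuation = 1/1.07·[0.3429·0.0000 + 0.6571·0.0000] = 0.0000; exercise value = 0.0000 ≤ continuation, so V_uu = 0.0000
Node ud (S = 98.8): continuation = 1/1.07·[0.3429·0.0000 + 0.6571·0.0000] = 0.0000; exercise value = 0.0000 ≤ continuation, so V_ud = 0.0000
Node dd (S = 72.2): continuation = 1/1.07·[0.3429·0.0000 + 0.6571·21.4100] = 13.1490; exercise value = 17.8000 > continuation, so V_dd = 17.8000 (exercise)
Node u (S = 104): continuation = 1/1.07·[0.3429·0.0000 + 0.6571·0.0000] = 0.0000; exercise value = 0.0000 ≤ continuation, so V_u = 0.0000
Node d (S = 76): continuation = 1/1.07·[0.3429·0.0000 + 0.6571·17.8000] = 10.9319; exercise value = 14.0000 > continuation, so V_d = 14.0000 (exercise)
Node 0 (S = 80): continuation = 1/1.07·[0.3429·0.0000 + 0.6571·14.0000] = 8.5981; exercise value = 10.0000 > continuation, so V_0 = 10.0000 (exercise)

€10.00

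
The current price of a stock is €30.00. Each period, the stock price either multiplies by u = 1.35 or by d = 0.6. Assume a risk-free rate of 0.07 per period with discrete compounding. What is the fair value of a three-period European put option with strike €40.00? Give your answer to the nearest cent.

€9.44

Risk-neutral probability p = (1 + 0.07 − 0.6)/(1.35 − 0.6) = 0.4700/0.7500 = 0.6267
Terminal stock prices: S_uuu = 73.81, S_uud = 32.8, S_udd = 14.58, S_ddd = 6.48
Terminal payoffs (K − S): max(-33.81, 0) = 0, max(7.195, 0) = 7.195, max(25.42, 0) = 25.42, max(33.52, 0) = 33.52
Node uu (S = 54.68): V_uu = 1/1.07·[0.6267·0.0000 + 0.3733·7.1950] = 2.5104
Node ud (S = 24.3): V_ud = 1/1.07·[0.6267·7.1950 + 0.3733·25.4200] = 13.0832
Node dd (S = 10.8): V_dd = 1/1.07·[0.6267·25.4200 + 0.3733·33.5200] = 26.5832
Node u (S = 40.5): V_u = 1/1.07·[0.6267·2.5104 + 0.3733·13.0832] = 6.0351
Node d (S = 18): V_d = 1/1.07·[0.6267·13.0832 + 0.3733·26.5832] = 16.9375
Node 0 (S = 30): V_0 = 1/1.07·[0.6267·6.0351 + 0.3733·16.9375] = 9.4443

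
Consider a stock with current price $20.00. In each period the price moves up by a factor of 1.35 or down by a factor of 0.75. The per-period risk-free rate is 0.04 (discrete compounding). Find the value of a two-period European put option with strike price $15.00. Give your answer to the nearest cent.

$0.93

Risk-neutral probability p = (1 + 0.04 − 0.75)/(1.35 − 0.75) = 0.2900/0.6000 = 0.4833
Terminal stock prices: S_uu = 36.45, S_ud = 20.25, S_dd = 11.25
Terminal payoffs (K − S): max(-21.45, 0) = 0, max(-5.25, 0) = 0, max(3.75, 0) = 3.75
Node u (S = 27): V_u = 1/1.04·[0.4833·0.0000 + 0.5167·0.0000] = 0.0000
Node d (S = 15): V_d = 1/1.04·[0.4833·0.0000 + 0.5167·3.7500] = 1.8630
Node 0 (S = 20): V_0 = 1/1.04·[0.4833·0.0000 + 0.5167·1.8630] = 0.9255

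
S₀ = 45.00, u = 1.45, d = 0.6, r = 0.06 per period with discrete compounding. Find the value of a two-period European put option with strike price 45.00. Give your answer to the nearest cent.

7.98

Risk-neutral probability p = (1 + 0.06 − 0.6)/(1.45 − 0.6) = 0.4600/0.8500 = 0.5412
Terminal stock prices: S_uu = 94.61, S_ud = 39.15, S_dd = 16.2
Terminal payoffs (K − S): max(-49.61, 0) = 0, max(5.85, 0) = 5.85, max(28.8, 0) = 28.8
Node u (S = 65.25): V_u = 1/1.06·[0.5412·0.0000 + 0.4588·5.8500] = 2.5322
Node d (S = 27): V_d = 1/1.06·[0.5412·5.8500 + 0.4588·28.8000] = 15.4528
Node 0 (S = 45): V_0 = 1/1.06·[0.5412·2.5322 + 0.4588·15.4528] = 7.9816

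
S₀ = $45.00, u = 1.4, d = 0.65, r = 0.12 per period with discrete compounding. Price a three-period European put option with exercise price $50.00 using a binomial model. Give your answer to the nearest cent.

$5.76

Risk-neutral probability p = (1 + 0.12 − 0.65)/(1.4 − 0.65) = 0.4700/0.7500 = 0.6267
Terminal stock prices: S_uuu = 123.5, S_uud = 57.33, S_udd = 26.62, S_ddd = 12.36
Terminal payoffs (K − S): max(-73.48, 0) = 0, max(-7.33, 0) = 0, max(23.38, 0) = 23.38, max(37.64, 0) = 37.64
Node uu (S = 88.2): V_uu = 1/1.12·[0.6267·0.0000 + 0.3733·0.0000] = 0.0000
Node ud (S = 40.95): V_ud = 1/1.12·[0.6267·0.0000 + 0.3733·23.3825] = 7.7942
Node dd (S = 19.01): V_dd = 1/1.12·[0.6267·23.3825 + 0.3733·37.6419] = 25.6304
Node u (S = 63): V_u = 1/1.12·[0.6267·0.0000 + 0.3733·7.7942] = 2.5981
Node d (S = 29.25): V_d = 1/1.12·[0.6267·7.7942 + 0.3733·25.6304] = 12.9045
Node 0 (S = 45): V_0 = 1/1.12·[0.6267·2.5981 + 0.3733·12.9045] = 5.7552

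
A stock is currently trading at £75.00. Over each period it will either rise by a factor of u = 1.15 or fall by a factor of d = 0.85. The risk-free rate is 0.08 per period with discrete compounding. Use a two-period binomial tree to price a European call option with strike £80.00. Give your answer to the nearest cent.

£9.67

Risk-neutral probability p = (1 + 0.08 − 0.85)/(1.15 − 0.85) = 0.2300/0.3000 = 0.7667
Terminal stock prices: S_uu = 99.19, S_ud = 73.31, S_dd = 54.19
Terminal payoffs (S − K): max(19.19, 0) = 19.19, max(-6.688, 0) = 0, max(-25.81, 0) = 0
Node u (S = 86.25): V_u = 1/1.08·[0.7667·19.1875 + 0.2333·0.0000] = 13.6208
Node d (S = 63.75): V_d = 1/1.08·[0.7667·0.0000 + 0.2333·0.0000] = 0.0000
Node 0 (S = 75): V_0 = 1/1.08·[0.7667·13.6208 + 0.2333·0.0000] = 9.6691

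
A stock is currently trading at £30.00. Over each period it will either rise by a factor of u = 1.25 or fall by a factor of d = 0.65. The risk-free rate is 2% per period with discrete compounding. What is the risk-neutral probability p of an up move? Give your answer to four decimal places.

p = 0.6167

Risk-neutral probability p = (1 + 0.02 − 0.65)/(1.25 − 0.65) = 0.3700/0.6000 = 0.6167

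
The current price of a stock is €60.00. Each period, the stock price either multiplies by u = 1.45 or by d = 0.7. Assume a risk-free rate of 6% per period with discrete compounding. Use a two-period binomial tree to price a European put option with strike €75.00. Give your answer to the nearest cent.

€17.24

Risk-neutral probability p = (1 + 0.06 − 0.7)/(1.45 − 0.7) = 0.3600/0.7500 = 0.4800
Terminal stock prices: S_uu = 126.2, S_ud = 60.9, S_dd = 29.4
Terminal payoffs (K − S): max(-51.15, 0) = 0, max(14.1, 0) = 14.1, max(45.6, 0) = 45.6
Node u (S = 87): V_u = 1/1.06·[0.4800·0.0000 + 0.5200·14.1000] = 6.9170
Node d (S = 42): V_d = 1/1.06·[0.4800·14.1000 + 0.5200·45.6000] = 28.7547
Node 0 (S = 60): V_0 = 1/1.06·[0.4800·6.9170 + 0.5200·28.7547] = 17.2383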